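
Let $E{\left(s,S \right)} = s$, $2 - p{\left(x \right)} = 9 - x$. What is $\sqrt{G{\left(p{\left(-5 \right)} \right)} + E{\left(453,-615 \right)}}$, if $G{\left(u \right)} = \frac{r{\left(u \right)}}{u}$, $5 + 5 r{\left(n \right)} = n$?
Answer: $\frac{\sqrt{407955}}{30} \approx 21.29$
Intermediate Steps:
$r{\left(n \right)} = -1 + \frac{n}{5}$
$p{\left(x \right)} = -7 + x$ ($p{\left(x \right)} = 2 - \left(9 - x\right) = 2 + \left(-9 + x\right) = -7 + x$)
$G{\left(u \right)} = \frac{-1 + \frac{u}{5}}{u}$
$\sqrt{G{\left(p{\left(-5 \right)} \right)} + E{\left(453,-615 \right)}} = \sqrt{\frac{-5 - 12}{5 \left(-7 - 5\right)} + 453} = \sqrt{\frac{-5 - 12}{5 \left(-12\right)} + 453} = \sqrt{\frac{1}{5} \left(- \frac{1}{12}\right) \left(-17\right) + 453} = \sqrt{\frac{17}{60} + 453} = \sqrt{\frac{27197}{60}} = \frac{\sqrt{407955}}{30}$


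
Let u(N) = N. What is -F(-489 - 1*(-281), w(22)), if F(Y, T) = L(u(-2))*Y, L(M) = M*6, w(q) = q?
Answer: -2496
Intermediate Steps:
L(M) = 6*M
F(Y, T) = -12*Y (F(Y, T) = (6*(-2))*Y = -12*Y)
-F(-489 - 1*(-281), w(22)) = -(-12)*(-489 - 1*(-281)) = -(-12)*(-489 + 281) = -(-12)*(-208) = -1*2496 = -2496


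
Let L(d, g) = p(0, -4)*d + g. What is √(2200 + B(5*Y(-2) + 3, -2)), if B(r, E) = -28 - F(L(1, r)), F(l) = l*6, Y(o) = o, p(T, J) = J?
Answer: √2238 ≈ 47.307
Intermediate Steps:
L(d, g) = g - 4*d (L(d, g) = -4*d + g = g - 4*d)
F(l) = 6*l
B(r, E) = -4 - 6*r (B(r, E) = -28 - 6*(r - 4*1) = -28 - 6*(r - 4) = -28 - 6*(-4 + r) = -28 - (-24 + 6*r) = -28 + (24 - 6*r) = -4 - 6*r)
√(2200 + B(5*Y(-2) + 3, -2)) = √(2200 + (-4 - 6*(5*(-2) + 3))) = √(2200 + (-4 - 6*(-10 + 3))) = √(2200 + (-4 - 6*(-7))) = √(2200 + (-4 + 42)) = √(2200 + 38) = √2238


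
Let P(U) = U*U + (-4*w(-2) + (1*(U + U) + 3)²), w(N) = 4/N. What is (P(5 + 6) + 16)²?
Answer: 592900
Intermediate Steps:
P(U) = 8 + U² + (3 + 2*U)² (P(U) = U*U + (-16/(-2) + (1*(U + U) + 3)²) = U² + (-16*(-1)/2 + (1*(2*U) + 3)²) = U² + (-4*(-2) + (2*U + 3)²) = U² + (8 + (3 + 2*U)²) = 8 + U² + (3 + 2*U)²)
(P(5 + 6) + 16)² = ((17 + 5*(5 + 6)² + 12*(5 + 6)) + 16)² = ((17 + 5*11² + 12*11) + 16)² = ((17 + 5*121 + 132) + 16)² = ((17 + 605 + 132) + 16)² = (754 + 16)² = 770² = 592900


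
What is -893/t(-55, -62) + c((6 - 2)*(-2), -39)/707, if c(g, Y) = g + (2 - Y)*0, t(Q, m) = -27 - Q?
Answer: -90225/2828 ≈ -31.904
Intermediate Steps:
c(g, Y) = g (c(g, Y) = g + 0 = g)
-893/t(-55, -62) + c((6 - 2)*(-2), -39)/707 = -893/(-27 - 1*(-55)) + ((6 - 2)*(-2))/707 = -893/(-27 + 55) + (4*(-2))*(1/707) = -893/28 - 8*1/707 = -893*1/28 - 8/707 = -893/28 - 8/707 = -90225/2828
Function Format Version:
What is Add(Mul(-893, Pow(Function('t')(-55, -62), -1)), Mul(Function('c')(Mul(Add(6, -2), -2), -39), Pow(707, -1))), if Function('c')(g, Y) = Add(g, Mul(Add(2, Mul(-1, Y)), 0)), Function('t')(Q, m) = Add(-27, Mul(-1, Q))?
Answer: Rational(-90225, 2828) ≈ -31.904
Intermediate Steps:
Function('c')(g, Y) = g (Function('c')(g, Y) = Add(g, 0) = g)
Add(Mul(-893, Pow(Function('t')(-55, -62), -1)), Mul(Function('c')(Mul(Add(6, -2), -2), -39), Pow(707, -1))) = Add(Mul(-893, Pow(Add(-27, Mul(-1, -55)), -1)), Mul(Mul(Add(6, -2), -2), Pow(707, -1))) = Add(Mul(-893, Pow(Add(-27, 55), -1)), Mul(Mul(4, -2), Rational(1, 707))) = Add(Mul(-893, Pow(28, -1)), Mul(-8, Rational(1, 707))) = Add(Mul(-893, Rational(1, 28)), Rational(-8, 707)) = Add(Rational(-893, 28), Rational(-8, 707)) = Rational(-90225, 2828)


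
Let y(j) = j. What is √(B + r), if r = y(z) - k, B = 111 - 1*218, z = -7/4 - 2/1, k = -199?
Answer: √353/2 ≈ 9.3941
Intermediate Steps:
z = -15/4 (z = -7*¼ - 2*1 = -7/4 - 2 = -15/4 ≈ -3.7500)
B = -107 (B = 111 - 218 = -107)
r = 781/4 (r = -15/4 - 1*(-199) = -15/4 + 199 = 781/4 ≈ 195.25)
√(B + r) = √(-107 + 781/4) = √(353/4) = √353/2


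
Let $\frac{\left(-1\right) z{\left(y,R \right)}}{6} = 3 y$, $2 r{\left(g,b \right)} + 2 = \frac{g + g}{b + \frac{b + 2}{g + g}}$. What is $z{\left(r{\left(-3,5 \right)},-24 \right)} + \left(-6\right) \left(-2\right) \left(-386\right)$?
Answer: $- \frac{105798}{23} \approx -4599.9$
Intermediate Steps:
$r{\left(g,b \right)} = -1 + \frac{g}{b + \frac{2 + b}{2 g}}$ ($r{\left(g,b \right)} = -1 + \frac{\left(g + g\right) \frac{1}{b + \frac{b + 2}{g + g}}}{2} = -1 + \frac{2 g \frac{1}{b + \frac{2 + b}{2 g}}}{2} = -1 + \frac{g}{b + \frac{2 + b}{2 g}}$)
$z{\left(y,R \right)} = - 18 y$ ($z{\left(y,R \right)} = - 6 \cdot 3 y = - 18 y$)
$z{\left(r{\left(-3,5 \right)},-24 \right)} + \left(-6\right) \left(-2\right) \left(-386\right) = - 18 \frac{-2 - 5 + 2 \left(-3\right)^{2} - 10 \left(-3\right)}{2 + 5 + 2 \cdot 5 \left(-3\right)} + \left(-6\right) \left(-2\right) \left(-386\right) = - 18 \frac{-2 - 5 + 2 \cdot 9 + 30}{2 + 5 - 30} + 12 \left(-386\right) = - 18 \frac{-2 - 5 + 18 + 30}{-23} - 4632 = - 18 \left(\left(- \frac{1}{23}\right) 41\right) - 4632 = \left(-18\right) \left(- \frac{41}{23}\right) - 4632 = \frac{738}{23} - 4632 = - \frac{105798}{23}$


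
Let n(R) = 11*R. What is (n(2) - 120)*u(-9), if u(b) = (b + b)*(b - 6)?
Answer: -26460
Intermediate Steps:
u(b) = 2*b*(-6 + b) (u(b) = (2*b)*(-6 + b) = 2*b*(-6 + b))
(n(2) - 120)*u(-9) = (11*2 - 120)*(2*(-9)*(-6 - 9)) = (22 - 120)*(2*(-9)*(-15)) = -98*270 = -26460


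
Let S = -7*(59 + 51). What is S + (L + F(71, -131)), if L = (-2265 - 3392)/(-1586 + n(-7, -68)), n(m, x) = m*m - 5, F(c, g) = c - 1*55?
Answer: -1157011/1542 ≈ -750.33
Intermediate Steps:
F(c, g) = -55 + c (F(c, g) = c - 55 = -55 + c)
n(m, x) = -5 + m**2 (n(m, x) = m**2 - 5 = -5 + m**2)
S = -770 (S = -7*110 = -770)
L = 5657/1542 (L = (-2265 - 3392)/(-1586 + (-5 + (-7)**2)) = -5657/(-1586 + (-5 + 49)) = -5657/(-1586 + 44) = -5657/(-1542) = -5657*(-1/1542) = 5657/1542 ≈ 3.6686)
S + (L + F(71, -131)) = -770 + (5657/1542 + (-55 + 71)) = -770 + (5657/1542 + 16) = -770 + 30329/1542 = -1157011/1542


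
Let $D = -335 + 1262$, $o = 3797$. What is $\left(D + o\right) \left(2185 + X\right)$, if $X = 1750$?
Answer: $18588940$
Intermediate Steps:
$D = 927$
$\left(D + o\right) \left(2185 + X\right) = \left(927 + 3797\right) \left(2185 + 1750\right) = 4724 \cdot 3935 = 18588940$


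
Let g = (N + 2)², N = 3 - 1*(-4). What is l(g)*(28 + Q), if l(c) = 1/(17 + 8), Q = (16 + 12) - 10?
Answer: 46/25 ≈ 1.8400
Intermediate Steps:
Q = 18 (Q = 28 - 10 = 18)
N = 7 (N = 3 + 4 = 7)
g = 81 (g = (7 + 2)² = 9² = 81)
l(c) = 1/25
l(g)*(28 + Q) = (28 + 18)/25 = (1/25)*46 = 46/25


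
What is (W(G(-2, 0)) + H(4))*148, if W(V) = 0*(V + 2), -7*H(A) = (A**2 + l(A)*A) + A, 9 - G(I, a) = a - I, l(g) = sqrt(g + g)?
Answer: -2960/7 - 1184*sqrt(2)/7 ≈ -662.06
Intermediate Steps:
l(g) = sqrt(2)*sqrt(g) (l(g) = sqrt(2*g) = sqrt(2)*sqrt(g))
G(I, a) = 9 + I - a (G(I, a) = 9 - (a - I) = 9 + (I - a) = 9 + I - a)
H(A) = -A/7 - A**2/7 - sqrt(2)*A**(3/2)/7 (H(A) = -((A**2 + (sqrt(2)*sqrt(A))*A) + A)/7 = -((A**2 + sqrt(2)*A**(3/2)) + A)/7 = -(A + A**2 + sqrt(2)*A**(3/2))/7 = -A/7 - A**2/7 - sqrt(2)*A**(3/2)/7)
W(V) = 0 (W(V) = 0*(2 + V) = 0)
(W(G(-2, 0)) + H(4))*148 = (0 - 1/7*4*(1 + 4 + sqrt(2)*sqrt(4)))*148 = (0 - 1/7*4*(1 + 4 + sqrt(2)*2))*148 = (0 - 1/7*4*(1 + 4 + 2*sqrt(2)))*148 = (0 - 1/7*4*(5 + 2*sqrt(2)))*148 = (0 + (-20/7 - 8*sqrt(2)/7))*148 = (-20/7 - 8*sqrt(2)/7)*148 = -2960/7 - 1184*sqrt(2)/7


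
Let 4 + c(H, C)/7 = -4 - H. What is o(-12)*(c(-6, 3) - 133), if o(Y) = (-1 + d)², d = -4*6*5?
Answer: -2152227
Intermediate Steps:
d = -120 (d = -24*5 = -120)
c(H, C) = -56 - 7*H (c(H, C) = -28 + 7*(-4 - H) = -28 + (-28 - 7*H) = -56 - 7*H)
o(Y) = 14641 (o(Y) = (-1 - 120)² = (-121)² = 14641)
o(-12)*(c(-6, 3) - 133) = 14641*((-56 - 7*(-6)) - 133) = 14641*((-56 + 42) - 133) = 14641*(-14 - 133) = 14641*(-147) = -2152227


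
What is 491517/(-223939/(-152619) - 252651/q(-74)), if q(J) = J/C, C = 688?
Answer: 2775548821851/13264422267079 ≈ 0.20925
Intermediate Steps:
q(J) = J/688
491517/(-223939/(-152619) - 252651/q(-74)) = 491517/(-223939/(-152619) - 252651/((1/688)*(-74))) = 491517/(-223939*(-1/152619) - 252651/(-37/344)) = 491517/(223939/152619 - 252651*(-344/37)) = 491517/(223939/152619 + 86911944/37) = 491517/(13264422267079/5646903) = 491517*(5646903/13264422267079) = 2775548821851/13264422267079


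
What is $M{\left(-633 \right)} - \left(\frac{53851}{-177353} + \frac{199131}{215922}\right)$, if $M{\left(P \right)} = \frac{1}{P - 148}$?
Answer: $- \frac{51072445409}{82391012942} \approx -0.61988$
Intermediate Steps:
$M{\left(P \right)} = \frac{1}{-148 + P}$
$M{\left(-633 \right)} - \left(\frac{53851}{-177353} + \frac{199131}{215922}\right) = \frac{1}{-148 - 633} - \left(\frac{53851}{-177353} + \frac{199131}{215922}\right) = \frac{1}{-781} - \left(53851 \left(- \frac{1}{177353}\right) + 199131 \cdot \frac{1}{215922}\right) = - \frac{1}{781} - \left(- \frac{53851}{177353} + \frac{66377}{71974}\right) = - \frac{1}{781} - \frac{7896288207}{12764804822} = - \frac{51072445409}{82391012942}$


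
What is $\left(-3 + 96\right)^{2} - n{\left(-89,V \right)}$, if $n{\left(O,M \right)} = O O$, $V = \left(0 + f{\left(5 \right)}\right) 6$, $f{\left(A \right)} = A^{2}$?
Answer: $728$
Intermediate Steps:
$V = 150$ ($V = \left(0 + 5^{2}\right) 6 = \left(0 + 25\right) 6 = 25 \cdot 6 = 150$)
$n{\left(O,M \right)} = O^{2}$
$\left(-3 + 96\right)^{2} - n{\left(-89,V \right)} = \left(-3 + 96\right)^{2} - \left(-89\right)^{2} = 93^{2} - 7921 = 8649 - 7921 = 728$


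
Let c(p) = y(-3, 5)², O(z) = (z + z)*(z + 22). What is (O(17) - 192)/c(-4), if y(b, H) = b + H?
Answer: 567/2 ≈ 283.50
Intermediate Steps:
y(b, H) = H + b
O(z) = 2*z*(22 + z) (O(z) = (2*z)*(22 + z) = 2*z*(22 + z))
c(p) = 4 (c(p) = (5 - 3)² = 2² = 4)
(O(17) - 192)/c(-4) = (2*17*(22 + 17) - 192)/4 = (2*17*39 - 192)*(¼) = (1326 - 192)*(¼) = 1134*(¼) = 567/2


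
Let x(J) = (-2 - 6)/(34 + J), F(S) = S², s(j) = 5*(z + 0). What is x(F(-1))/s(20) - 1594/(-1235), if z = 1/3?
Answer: 49862/43225 ≈ 1.1535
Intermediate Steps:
z = ⅓ ≈ 0.33333
s(j) = 5/3 (s(j) = 5*(⅓ + 0) = 5*(⅓) = 5/3)
x(J) = -8/(34 + J)
x(F(-1))/s(20) - 1594/(-1235) = (-8/(34 + (-1)²))/(5/3) - 1594/(-1235) = -8/(34 + 1)*(⅗) - 1594*(-1/1235) = -8/35*(⅗) + 1594/1235 = -8*1/35*(⅗) + 1594/1235 = -8/35*⅗ + 1594/1235 = -24/175 + 1594/1235 = 49862/43225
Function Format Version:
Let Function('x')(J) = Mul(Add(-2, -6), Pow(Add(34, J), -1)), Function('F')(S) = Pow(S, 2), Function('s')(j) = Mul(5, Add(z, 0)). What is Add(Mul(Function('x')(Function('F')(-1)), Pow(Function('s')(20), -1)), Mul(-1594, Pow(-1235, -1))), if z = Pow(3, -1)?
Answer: Rational(49862, 43225) ≈ 1.1535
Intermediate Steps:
z = Rational(1, 3) ≈ 0.33333
Function('s')(j) = Rational(5, 3) (Function('s')(j) = Mul(5, Add(Rational(1, 3), 0)) = Mul(5, Rational(1, 3)) = Rational(5, 3))
Function('x')(J) = Mul(-8, Pow(Add(34, J), -1))
Add(Mul(Function('x')(Function('F')(-1)), Pow(Function('s')(20), -1)), Mul(-1594, Pow(-1235, -1))) = Add(Mul(Mul(-8, Pow(Add(34, Pow(-1, 2)), -1)), Pow(Rational(5, 3), -1)), Mul(-1594, Pow(-1235, -1))) = Add(Mul(Mul(-8, Pow(Add(34, 1), -1)), Rational(3, 5)), Mul(-1594, Rational(-1, 1235))) = Add(Mul(Mul(-8, Pow(35, -1)), Rational(3, 5)), Rational(1594, 1235)) = Add(Mul(Mul(-8, Rational(1, 35)), Rational(3, 5)), Rational(1594, 1235)) = Add(Mul(Rational(-8, 35), Rational(3, 5)), Rational(1594, 1235)) = Add(Rational(-24, 175), Rational(1594, 1235)) = Rational(49862, 43225)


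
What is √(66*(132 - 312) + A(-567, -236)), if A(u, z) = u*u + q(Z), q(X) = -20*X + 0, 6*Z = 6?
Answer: √309589 ≈ 556.41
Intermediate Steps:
Z = 1 (Z = (⅙)*6 = 1)
q(X) = -20*X
A(u, z) = -20 + u² (A(u, z) = u*u - 20*1 = u² - 20 = -20 + u²)
√(66*(132 - 312) + A(-567, -236)) = √(66*(132 - 312) + (-20 + (-567)²)) = √(66*(-180) + (-20 + 321489)) = √(-11880 + 321469) = √309589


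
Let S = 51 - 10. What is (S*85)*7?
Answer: 24395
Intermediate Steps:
S = 41
(S*85)*7 = (41*85)*7 = 3485*7 = 24395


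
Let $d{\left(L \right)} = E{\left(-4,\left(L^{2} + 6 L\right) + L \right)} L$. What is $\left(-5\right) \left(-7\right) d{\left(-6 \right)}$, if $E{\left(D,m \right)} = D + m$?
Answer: $2100$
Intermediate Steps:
$d{\left(L \right)} = L \left(-4 + L^{2} + 7 L\right)$ ($d{\left(L \right)} = \left(-4 + \left(\left(L^{2} + 6 L\right) + L\right)\right) L = \left(-4 + \left(L^{2} + 7 L\right)\right) L = \left(-4 + L^{2} + 7 L\right) L = L \left(-4 + L^{2} + 7 L\right)$)
$\left(-5\right) \left(-7\right) d{\left(-6 \right)} = \left(-5\right) \left(-7\right) \left(- 6 \left(-4 - 6 \left(7 - 6\right)\right)\right) = 35 \left(- 6 \left(-4 - 6\right)\right) = 35 \left(\left(-6\right) \left(-10\right)\right) = 35 \cdot 60 = 2100$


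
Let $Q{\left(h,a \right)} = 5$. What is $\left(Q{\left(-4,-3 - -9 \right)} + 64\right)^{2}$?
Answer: $4761$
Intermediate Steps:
$\left(Q{\left(-4,-3 - -9 \right)} + 64\right)^{2} = \left(5 + 64\right)^{2} = 69^{2} = 4761$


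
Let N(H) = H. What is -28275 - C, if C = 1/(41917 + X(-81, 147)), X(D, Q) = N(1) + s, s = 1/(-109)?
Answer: -129190199884/4569061 ≈ -28275.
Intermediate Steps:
s = -1/109 ≈ -0.0091743
X(D, Q) = 108/109 (X(D, Q) = 1 - 1/109 = 108/109)
C = 109/4569061 (C = 1/(41917 + 108/109) = 1/(4569061/109) = 109/4569061 ≈ 2.3856e-5)
-28275 - C = -28275 - 1*109/4569061 = -28275 - 109/4569061 = -129190199884/4569061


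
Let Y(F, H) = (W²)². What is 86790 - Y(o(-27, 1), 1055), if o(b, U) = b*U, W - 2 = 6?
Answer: 82694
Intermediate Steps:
W = 8 (W = 2 + 6 = 8)
o(b, U) = U*b
Y(F, H) = 4096 (Y(F, H) = (8²)² = 64² = 4096)
86790 - Y(o(-27, 1), 1055) = 86790 - 1*4096 = 86790 - 4096 = 82694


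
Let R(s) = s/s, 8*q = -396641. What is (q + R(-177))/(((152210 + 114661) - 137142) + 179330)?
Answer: -396633/2472472 ≈ -0.16042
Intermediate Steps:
q = -396641/8 (q = (⅛)*(-396641) = -396641/8 ≈ -49580.)
R(s) = 1
(q + R(-177))/(((152210 + 114661) - 137142) + 179330) = (-396641/8 + 1)/(((152210 + 114661) - 137142) + 179330) = -396633/(8*((266871 - 137142) + 179330)) = -396633/(8*(129729 + 179330)) = -396633/8/309059 = -396633/8*1/309059 = -396633/2472472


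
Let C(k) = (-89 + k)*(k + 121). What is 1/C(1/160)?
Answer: -25600/275681279 ≈ -9.2861e-5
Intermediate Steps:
C(k) = (-89 + k)*(121 + k)
1/C(1/160) = 1/(-10769 + (1/160)² + 32/160) = 1/(-10769 + (1/160)² + 32*(1/160)) = 1/(-10769 + 1/25600 + ⅕) = 1/(-275681279/25600) = -25600/275681279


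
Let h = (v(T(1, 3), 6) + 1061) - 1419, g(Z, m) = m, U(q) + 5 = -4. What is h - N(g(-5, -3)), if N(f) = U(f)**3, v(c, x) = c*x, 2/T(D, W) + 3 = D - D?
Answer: 367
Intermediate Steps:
T(D, W) = -2/3 (T(D, W) = 2/(-3 + (D - D)) = 2/(-3 + 0) = 2/(-3) = 2*(-1/3) = -2/3)
U(q) = -9 (U(q) = -5 - 4 = -9)
N(f) = -729 (N(f) = (-9)**3 = -729)
h = -362 (h = (-2/3*6 + 1061) - 1419 = (-4 + 1061) - 1419 = 1057 - 1419 = -362)
h - N(g(-5, -3)) = -362 - 1*(-729) = -362 + 729 = 367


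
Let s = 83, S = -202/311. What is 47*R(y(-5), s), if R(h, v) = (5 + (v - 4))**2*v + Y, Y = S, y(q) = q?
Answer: 8560407322/311 ≈ 2.7525e+7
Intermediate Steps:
S = -202/311 (S = -202*1/311 = -202/311 ≈ -0.64952)
Y = -202/311 ≈ -0.64952
R(h, v) = -202/311 + v*(1 + v)**2 (R(h, v) = (5 + (v - 4))**2*v - 202/311 = (5 + (-4 + v))**2*v - 202/311 = (1 + v)**2*v - 202/311 = v*(1 + v)**2 - 202/311 = -202/311 + v*(1 + v)**2)
47*R(y(-5), s) = 47*(-202/311 + 83*(1 + 83)**2) = 47*(-202/311 + 83*84**2) = 47*(-202/311 + 83*7056) = 47*(-202/311 + 585648) = 47*(182136326/311) = 8560407322/311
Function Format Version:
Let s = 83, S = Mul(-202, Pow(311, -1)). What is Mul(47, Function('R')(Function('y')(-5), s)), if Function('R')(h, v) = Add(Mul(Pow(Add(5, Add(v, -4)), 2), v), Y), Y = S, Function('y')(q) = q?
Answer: Rational(8560407322, 311) ≈ 2.7525e+7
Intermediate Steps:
S = Rational(-202, 311) (S = Mul(-202, Rational(1, 311)) = Rational(-202, 311) ≈ -0.64952)
Y = Rational(-202, 311) ≈ -0.64952
Function('R')(h, v) = Add(Rational(-202, 311), Mul(v, Pow(Add(1, v), 2))) (Function('R')(h, v) = Add(Mul(Pow(Add(5, Add(v, -4)), 2), v), Rational(-202, 311)) = Add(Mul(Pow(Add(5, Add(-4, v)), 2), v), Rational(-202, 311)) = Add(Mul(Pow(Add(1, v), 2), v), Rational(-202, 311)) = Add(Mul(v, Pow(Add(1, v), 2)), Rational(-202, 311)) = Add(Rational(-202, 311), Mul(v, Pow(Add(1, v), 2))))
Mul(47, Function('R')(Function('y')(-5), s)) = Mul(47, Add(Rational(-202, 311), Mul(83, Pow(Add(1, 83), 2)))) = Mul(47, Add(Rational(-202, 311), Mul(83, Pow(84, 2)))) = Mul(47, Add(Rational(-202, 311), Mul(83, 7056))) = Mul(47, Add(Rational(-202, 311), 585648)) = Mul(47, Rational(182136326, 311)) = Rational(8560407322, 311)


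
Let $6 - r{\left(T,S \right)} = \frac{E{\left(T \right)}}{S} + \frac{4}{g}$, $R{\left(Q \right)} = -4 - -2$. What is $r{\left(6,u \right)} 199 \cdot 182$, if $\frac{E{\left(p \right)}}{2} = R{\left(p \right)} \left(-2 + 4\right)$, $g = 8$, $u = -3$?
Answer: $\frac{307853}{3} \approx 1.0262 \cdot 10^{5}$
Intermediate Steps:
$R{\left(Q \right)} = -2$ ($R{\left(Q \right)} = -4 + 2 = -2$)
$E{\left(p \right)} = -8$ ($E{\left(p \right)} = 2 \left(- 2 \left(-2 + 4\right)\right) = 2 \left(\left(-2\right) 2\right) = 2 \left(-4\right) = -8$)
$r{\left(T,S \right)} = \frac{11}{2} + \frac{8}{S}$ ($r{\left(T,S \right)} = 6 - \left(- \frac{8}{S} + \frac{4}{8}\right) = 6 - \left(- \frac{8}{S} + 4 \cdot \frac{1}{8}\right) = 6 - \left(- \frac{8}{S} + \frac{1}{2}\right) = 6 - \left(\frac{1}{2} - \frac{8}{S}\right) = \frac{11}{2} + \frac{8}{S}$)
$r{\left(6,u \right)} 199 \cdot 182 = \left(\frac{11}{2} + \frac{8}{-3}\right) 199 \cdot 182 = \left(\frac{11}{2} + 8 \left(- \frac{1}{3}\right)\right) 199 \cdot 182 = \left(\frac{11}{2} - \frac{8}{3}\right) 199 \cdot 182 = \frac{17}{6} \cdot 199 \cdot 182 = \frac{3383}{6} \cdot 182 = \frac{307853}{3}$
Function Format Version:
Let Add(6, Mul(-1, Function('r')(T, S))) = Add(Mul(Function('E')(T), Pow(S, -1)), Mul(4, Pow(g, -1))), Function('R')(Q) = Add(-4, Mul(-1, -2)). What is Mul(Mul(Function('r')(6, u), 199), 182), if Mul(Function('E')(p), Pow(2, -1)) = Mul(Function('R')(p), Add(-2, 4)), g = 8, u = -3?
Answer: Rational(307853, 3) ≈ 1.0262e+5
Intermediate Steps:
Function('R')(Q) = -2 (Function('R')(Q) = Add(-4, 2) = -2)
Function('E')(p) = -8 (Function('E')(p) = Mul(2, Mul(-2, Add(-2, 4))) = Mul(2, Mul(-2, 2)) = Mul(2, -4) = -8)
Function('r')(T, S) = Add(Rational(11, 2), Mul(8, Pow(S, -1))) (Function('r')(T, S) = Add(6, Mul(-1, Add(Mul(-8, Pow(S, -1)), Mul(4, Pow(8, -1))))) = Add(6, Mul(-1, Add(Mul(-8, Pow(S, -1)), Mul(4, Rational(1, 8))))) = Add(6, Mul(-1, Add(Mul(-8, Pow(S, -1)), Rational(1, 2)))) = Add(6, Mul(-1, Add(Rational(1, 2), Mul(-8, Pow(S, -1))))) = Add(6, Add(Rational(-1, 2), Mul(8, Pow(S, -1)))) = Add(Rational(11, 2), Mul(8, Pow(S, -1))))
Mul(Mul(Function('r')(6, u), 199), 182) = Mul(Mul(Add(Rational(11, 2), Mul(8, Pow(-3, -1))), 199), 182) = Mul(Mul(Add(Rational(11, 2), Mul(8, Rational(-1, 3))), 199), 182) = Mul(Mul(Add(Rational(11, 2), Rational(-8, 3)), 199), 182) = Mul(Mul(Rational(17, 6), 199), 182) = Mul(Rational(3383, 6), 182) = Rational(307853, 3)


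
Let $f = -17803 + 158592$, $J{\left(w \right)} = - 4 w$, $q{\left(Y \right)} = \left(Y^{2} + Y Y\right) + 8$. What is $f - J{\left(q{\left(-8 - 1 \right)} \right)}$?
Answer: $141469$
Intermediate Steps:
$q{\left(Y \right)} = 8 + 2 Y^{2}$ ($q{\left(Y \right)} = \left(Y^{2} + Y^{2}\right) + 8 = 2 Y^{2} + 8 = 8 + 2 Y^{2}$)
$f = 140789$
$f - J{\left(q{\left(-8 - 1 \right)} \right)} = 140789 - - 4 \left(8 + 2 \left(-8 - 1\right)^{2}\right) = 140789 - - 4 \left(8 + 2 \left(-9\right)^{2}\right) = 140789 - - 4 \left(8 + 2 \cdot 81\right) = 140789 - - 4 \left(8 + 162\right) = 140789 - \left(-4\right) 170 = 140789 - -680 = 140789 + 680 = 141469$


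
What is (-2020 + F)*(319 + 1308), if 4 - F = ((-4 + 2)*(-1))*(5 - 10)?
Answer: -3263762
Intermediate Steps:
F = 14 (F = 4 - (-4 + 2)*(-1)*(5 - 10) = 4 - (-2*(-1))*(-5) = 4 - 2*(-5) = 4 - 1*(-10) = 4 + 10 = 14)
(-2020 + F)*(319 + 1308) = (-2020 + 14)*(319 + 1308) = -2006*1627 = -3263762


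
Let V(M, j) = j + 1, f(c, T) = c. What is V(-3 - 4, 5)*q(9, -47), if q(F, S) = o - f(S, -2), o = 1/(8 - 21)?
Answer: 3660/13 ≈ 281.54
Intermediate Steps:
o = -1/13 (o = 1/(-13) = -1/13 ≈ -0.076923)
V(M, j) = 1 + j
q(F, S) = -1/13 - S
V(-3 - 4, 5)*q(9, -47) = (1 + 5)*(-1/13 - 1*(-47)) = 6*(-1/13 + 47) = 6*(610/13) = 3660/13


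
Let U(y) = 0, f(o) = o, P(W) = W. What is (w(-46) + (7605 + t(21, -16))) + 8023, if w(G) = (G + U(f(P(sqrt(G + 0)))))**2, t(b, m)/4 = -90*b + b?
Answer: 10268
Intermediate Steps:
t(b, m) = -356*b (t(b, m) = 4*(-90*b + b) = 4*(-89*b) = -356*b)
w(G) = G**2 (w(G) = (G + 0)**2 = G**2)
(w(-46) + (7605 + t(21, -16))) + 8023 = ((-46)**2 + (7605 - 356*21)) + 8023 = (2116 + (7605 - 7476)) + 8023 = (2116 + 129) + 8023 = 2245 + 8023 = 10268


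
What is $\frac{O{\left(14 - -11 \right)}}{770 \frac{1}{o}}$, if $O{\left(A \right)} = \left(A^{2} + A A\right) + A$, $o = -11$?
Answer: $- \frac{255}{14} \approx -18.214$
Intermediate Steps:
$O{\left(A \right)} = A + 2 A^{2}$ ($O{\left(A \right)} = \left(A^{2} + A^{2}\right) + A = 2 A^{2} + A = A + 2 A^{2}$)
$\frac{O{\left(14 - -11 \right)}}{770 \frac{1}{o}} = \frac{\left(14 - -11\right) \left(1 + 2 \left(14 - -11\right)\right)}{770 \frac{1}{-11}} = \frac{\left(14 + 11\right) \left(1 + 2 \left(14 + 11\right)\right)}{770 \left(- \frac{1}{11}\right)} = \frac{25 \left(1 + 2 \cdot 25\right)}{-70} = 25 \left(1 + 50\right) \left(- \frac{1}{70}\right) = 25 \cdot 51 \left(- \frac{1}{70}\right) = 1275 \left(- \frac{1}{70}\right) = - \frac{255}{14}$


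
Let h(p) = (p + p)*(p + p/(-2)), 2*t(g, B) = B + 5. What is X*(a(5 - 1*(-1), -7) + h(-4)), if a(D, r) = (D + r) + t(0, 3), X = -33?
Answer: -627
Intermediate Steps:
t(g, B) = 5/2 + B/2 (t(g, B) = (B + 5)/2 = (5 + B)/2 = 5/2 + B/2)
h(p) = p**2 (h(p) = (2*p)*(p + p*(-1/2)) = (2*p)*(p - p/2) = (2*p)*(p/2) = p**2)
a(D, r) = 4 + D + r (a(D, r) = (D + r) + (5/2 + (1/2)*3) = (D + r) + (5/2 + 3/2) = (D + r) + 4 = 4 + D + r)
X*(a(5 - 1*(-1), -7) + h(-4)) = -33*((4 + (5 - 1*(-1)) - 7) + (-4)**2) = -33*((4 + (5 + 1) - 7) + 16) = -33*((4 + 6 - 7) + 16) = -33*(3 + 16) = -33*19 = -627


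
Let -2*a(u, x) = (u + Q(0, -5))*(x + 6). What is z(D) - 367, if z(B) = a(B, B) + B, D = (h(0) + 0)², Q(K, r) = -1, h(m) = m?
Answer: -364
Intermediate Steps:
D = 0 (D = (0 + 0)² = 0² = 0)
a(u, x) = -(-1 + u)*(6 + x)/2 (a(u, x) = -(u - 1)*(x + 6)/2 = -(-1 + u)*(6 + x)/2)
z(B) = 3 - 3*B/2 - B²/2 (z(B) = (3 + B/2 - 3*B - B*B/2) + B = (3 + B/2 - 3*B - B²/2) + B = (3 - 5*B/2 - B²/2) + B = 3 - 3*B/2 - B²/2)
z(D) - 367 = (3 - 3/2*0 - ½*0²) - 367 = (3 + 0 - ½*0) - 367 = (3 + 0 + 0) - 367 = 3 - 367 = -364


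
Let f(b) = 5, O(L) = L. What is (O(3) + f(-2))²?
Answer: 64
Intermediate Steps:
(O(3) + f(-2))² = (3 + 5)² = 8² = 64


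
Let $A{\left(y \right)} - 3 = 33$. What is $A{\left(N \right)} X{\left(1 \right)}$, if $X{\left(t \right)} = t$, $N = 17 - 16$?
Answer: $36$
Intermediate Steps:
$N = 1$
$A{\left(y \right)} = 36$ ($A{\left(y \right)} = 3 + 33 = 36$)
$A{\left(N \right)} X{\left(1 \right)} = 36 \cdot 1 = 36$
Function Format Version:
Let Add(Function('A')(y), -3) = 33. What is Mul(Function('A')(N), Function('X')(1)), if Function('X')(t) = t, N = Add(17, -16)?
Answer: 36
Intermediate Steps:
N = 1
Function('A')(y) = 36 (Function('A')(y) = Add(3, 33) = 36)
Mul(Function('A')(N), Function('X')(1)) = Mul(36, 1) = 36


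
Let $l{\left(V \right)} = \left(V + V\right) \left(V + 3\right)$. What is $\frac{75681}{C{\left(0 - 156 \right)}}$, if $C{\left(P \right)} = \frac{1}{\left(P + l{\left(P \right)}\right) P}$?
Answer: $-561740708880$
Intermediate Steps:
$l{\left(V \right)} = 2 V \left(3 + V\right)$
$C{\left(P \right)} = \frac{1}{P \left(P + 2 P \left(3 + P\right)\right)}$ ($C{\left(P \right)} = \frac{1}{\left(P + 2 P \left(3 + P\right)\right) P} = \frac{1}{P \left(P + 2 P \left(3 + P\right)\right)}$)
$\frac{75681}{C{\left(0 - 156 \right)}} = \frac{75681}{\frac{1}{\left(0 - 156\right)^{2}} \frac{1}{7 + 2 \left(0 - 156\right)}} = \frac{75681}{\frac{1}{24336} \frac{1}{7 + 2 \left(-156\right)}} = \frac{75681}{\frac{1}{24336} \frac{1}{7 - 312}} = \frac{75681}{\frac{1}{24336} \frac{1}{-305}} = \frac{75681}{\frac{1}{24336} \left(- \frac{1}{305}\right)} = \frac{75681}{- \frac{1}{7422480}} = 75681 \left(-7422480\right) = -561740708880$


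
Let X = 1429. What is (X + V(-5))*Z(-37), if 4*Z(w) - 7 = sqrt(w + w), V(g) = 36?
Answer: 10255/4 + 1465*I*sqrt(74)/4 ≈ 2563.8 + 3150.6*I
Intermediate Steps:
Z(w) = 7/4 + sqrt(2)*sqrt(w)/4 (Z(w) = 7/4 + sqrt(w + w)/4 = 7/4 + sqrt(2*w)/4 = 7/4 + (sqrt(2)*sqrt(w))/4 = 7/4 + sqrt(2)*sqrt(w)/4)
(X + V(-5))*Z(-37) = (1429 + 36)*(7/4 + sqrt(2)*sqrt(-37)/4) = 1465*(7/4 + sqrt(2)*(I*sqrt(37))/4) = 1465*(7/4 + I*sqrt(74)/4) = 10255/4 + 1465*I*sqrt(74)/4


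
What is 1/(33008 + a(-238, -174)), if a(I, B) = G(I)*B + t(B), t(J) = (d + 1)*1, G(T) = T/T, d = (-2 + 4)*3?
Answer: 1/32841 ≈ 3.0450e-5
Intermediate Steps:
d = 6 (d = 2*3 = 6)
G(T) = 1
t(J) = 7 (t(J) = (6 + 1)*1 = 7*1 = 7)
a(I, B) = 7 + B (a(I, B) = 1*B + 7 = B + 7 = 7 + B)
1/(33008 + a(-238, -174)) = 1/(33008 + (7 - 174)) = 1/(33008 - 167) = 1/32841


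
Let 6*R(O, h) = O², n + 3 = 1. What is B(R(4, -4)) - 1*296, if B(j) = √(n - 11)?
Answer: -296 + I*√13 ≈ -296.0 + 3.6056*I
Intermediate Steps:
n = -2 (n = -3 + 1 = -2)
R(O, h) = O²/6
B(j) = I*√13 (B(j) = √(-2 - 11) = √(-13) = I*√13)
B(R(4, -4)) - 1*296 = I*√13 - 1*296 = I*√13 - 296 = -296 + I*√13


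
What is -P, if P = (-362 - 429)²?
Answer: -625681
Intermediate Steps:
P = 625681 (P = (-791)² = 625681)
-P = -1*625681 = -625681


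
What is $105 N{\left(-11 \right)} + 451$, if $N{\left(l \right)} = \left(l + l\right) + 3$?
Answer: $-1544$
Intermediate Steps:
$N{\left(l \right)} = 3 + 2 l$ ($N{\left(l \right)} = 2 l + 3 = 3 + 2 l$)
$105 N{\left(-11 \right)} + 451 = 105 \left(3 + 2 \left(-11\right)\right) + 451 = 105 \left(3 - 22\right) + 451 = 105 \left(-19\right) + 451 = -1995 + 451 = -1544$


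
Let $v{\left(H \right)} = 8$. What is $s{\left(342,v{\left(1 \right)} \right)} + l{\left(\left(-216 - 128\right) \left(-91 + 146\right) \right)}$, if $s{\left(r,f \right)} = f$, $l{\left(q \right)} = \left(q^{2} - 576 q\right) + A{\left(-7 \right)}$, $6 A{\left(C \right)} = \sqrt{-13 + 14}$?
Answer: $\frac{2213185969}{6} \approx 3.6886 \cdot 10^{8}$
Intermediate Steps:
$A{\left(C \right)} = \frac{1}{6}$ ($A{\left(C \right)} = \frac{\sqrt{-13 + 14}}{6} = \frac{\sqrt{1}}{6} = \frac{1}{6} \cdot 1 = \frac{1}{6}$)
$l{\left(q \right)} = \frac{1}{6} + q^{2} - 576 q$ ($l{\left(q \right)} = \left(q^{2} - 576 q\right) + \frac{1}{6} = \frac{1}{6} + q^{2} - 576 q$)
$s{\left(342,v{\left(1 \right)} \right)} + l{\left(\left(-216 - 128\right) \left(-91 + 146\right) \right)} = 8 + \left(\frac{1}{6} + \left(\left(-216 - 128\right) \left(-91 + 146\right)\right)^{2} - 576 \left(-216 - 128\right) \left(-91 + 146\right)\right) = 8 + \left(\frac{1}{6} + \left(\left(-344\right) 55\right)^{2} - 576 \left(\left(-344\right) 55\right)\right) = 8 + \left(\frac{1}{6} + \left(-18920\right)^{2} - -10897920\right) = 8 + \left(\frac{1}{6} + 357966400 + 10897920\right) = 8 + \frac{2213185921}{6} = \frac{2213185969}{6}$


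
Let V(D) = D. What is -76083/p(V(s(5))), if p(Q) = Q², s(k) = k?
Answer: -76083/25 ≈ -3043.3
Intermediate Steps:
-76083/p(V(s(5))) = -76083/(5²) = -76083/25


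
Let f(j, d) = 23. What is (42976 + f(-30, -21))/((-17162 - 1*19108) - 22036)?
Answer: -42999/58306 ≈ -0.73747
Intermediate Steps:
(42976 + f(-30, -21))/((-17162 - 1*19108) - 22036) = (42976 + 23)/((-17162 - 1*19108) - 22036) = 42999/((-17162 - 19108) - 22036) = 42999/(-36270 - 22036) = 42999/(-58306) = 42999*(-1/58306) = -42999/58306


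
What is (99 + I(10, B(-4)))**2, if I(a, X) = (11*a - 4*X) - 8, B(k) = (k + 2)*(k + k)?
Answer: 18769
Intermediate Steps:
B(k) = 2*k*(2 + k) (B(k) = (2 + k)*(2*k) = 2*k*(2 + k))
I(a, X) = -8 - 4*X + 11*a (I(a, X) = (-4*X + 11*a) - 8 = -8 - 4*X + 11*a)
(99 + I(10, B(-4)))**2 = (99 + (-8 - 8*(-4)*(2 - 4) + 11*10))**2 = (99 + (-8 - 8*(-4)*(-2) + 110))**2 = (99 + (-8 - 4*16 + 110))**2 = (99 + (-8 - 64 + 110))**2 = (99 + 38)**2 = 137**2 = 18769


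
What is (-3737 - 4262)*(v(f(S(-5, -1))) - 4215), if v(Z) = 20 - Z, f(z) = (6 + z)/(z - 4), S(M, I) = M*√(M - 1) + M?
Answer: 2584172938/77 + 399950*I*√6/231 ≈ 3.3561e+7 + 4241.0*I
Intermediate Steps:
S(M, I) = M + M*√(-1 + M) (S(M, I) = M*√(-1 + M) + M = M + M*√(-1 + M))
f(z) = (6 + z)/(-4 + z)
(-3737 - 4262)*(v(f(S(-5, -1))) - 4215) = (-3737 - 4262)*((20 - (6 - 5*(1 + √(-1 - 5)))/(-4 - 5*(1 + √(-1 - 5)))) - 4215) = -7999*((20 - (6 - 5*(1 + √(-6)))/(-4 - 5*(1 + √(-6)))) - 4215) = -7999*((20 - (6 - 5*(1 + I*√6))/(-4 - 5*(1 + I*√6))) - 4215) = -7999*((20 - (6 + (-5 - 5*I*√6))/(-4 + (-5 - 5*I*√6))) - 4215) = -7999*((20 - (1 - 5*I*√6)/(-9 - 5*I*√6)) - 4215) = -7999*(-4195 - (1 - 5*I*√6)/(-9 - 5*I*√6)) = 33555805 + 7999*(1 - 5*I*√6)/(-9 - 5*I*√6)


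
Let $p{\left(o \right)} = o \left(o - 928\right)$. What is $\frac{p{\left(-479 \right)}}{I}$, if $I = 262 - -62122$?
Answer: $\frac{96279}{8912} \approx 10.803$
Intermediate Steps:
$p{\left(o \right)} = o \left(-928 + o\right)$
$I = 62384$ ($I = 262 + 62122 = 62384$)
$\frac{p{\left(-479 \right)}}{I} = \frac{\left(-479\right) \left(-928 - 479\right)}{62384} = \left(-479\right) \left(-1407\right) \frac{1}{62384} = 673953 \cdot \frac{1}{62384} = \frac{96279}{8912}$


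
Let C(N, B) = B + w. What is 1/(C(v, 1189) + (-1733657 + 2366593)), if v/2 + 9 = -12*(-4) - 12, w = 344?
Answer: 1/634469 ≈ 1.5761e-6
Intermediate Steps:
v = 54 (v = -18 + 2*(-12*(-4) - 12) = -18 + 2*(48 - 12) = -18 + 2*36 = -18 + 72 = 54)
C(N, B) = 344 + B (C(N, B) = B + 344 = 344 + B)
1/(C(v, 1189) + (-1733657 + 2366593)) = 1/((344 + 1189) + (-1733657 + 2366593)) = 1/(1533 + 632936) = 1/634469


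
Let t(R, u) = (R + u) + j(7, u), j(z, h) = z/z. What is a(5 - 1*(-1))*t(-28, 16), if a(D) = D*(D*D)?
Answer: -2376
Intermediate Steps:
j(z, h) = 1
t(R, u) = 1 + R + u (t(R, u) = (R + u) + 1 = 1 + R + u)
a(D) = D**3 (a(D) = D*D**2 = D**3)
a(5 - 1*(-1))*t(-28, 16) = (5 - 1*(-1))**3*(1 - 28 + 16) = (5 + 1)**3*(-11) = 6**3*(-11) = 216*(-11) = -2376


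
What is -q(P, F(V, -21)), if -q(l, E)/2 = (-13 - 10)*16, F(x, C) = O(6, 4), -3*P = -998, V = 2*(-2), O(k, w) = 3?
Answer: -736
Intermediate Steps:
V = -4
P = 998/3 (P = -1/3*(-998) = 998/3 ≈ 332.67)
F(x, C) = 3
q(l, E) = 736 (q(l, E) = -2*(-13 - 10)*16 = -(-46)*16 = -2*(-368) = 736)
-q(P, F(V, -21)) = -1*736 = -736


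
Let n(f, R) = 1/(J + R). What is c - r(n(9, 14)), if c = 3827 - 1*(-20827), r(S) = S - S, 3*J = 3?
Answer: 24654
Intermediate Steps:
J = 1 (J = (⅓)*3 = 1)
n(f, R) = 1/(1 + R)
r(S) = 0
c = 24654 (c = 3827 + 20827 = 24654)
c - r(n(9, 14)) = 24654 - 1*0 = 24654 + 0 = 24654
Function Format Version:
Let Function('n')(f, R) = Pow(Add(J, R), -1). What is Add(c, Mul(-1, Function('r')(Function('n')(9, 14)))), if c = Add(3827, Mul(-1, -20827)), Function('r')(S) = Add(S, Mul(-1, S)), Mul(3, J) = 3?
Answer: 24654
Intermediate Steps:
J = 1 (J = Mul(Rational(1, 3), 3) = 1)
Function('n')(f, R) = Pow(Add(1, R), -1)
Function('r')(S) = 0
c = 24654 (c = Add(3827, 20827) = 24654)
Add(c, Mul(-1, Function('r')(Function('n')(9, 14)))) = Add(24654, Mul(-1, 0)) = Add(24654, 0) = 24654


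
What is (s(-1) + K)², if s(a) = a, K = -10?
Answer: 121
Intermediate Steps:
(s(-1) + K)² = (-1 - 10)² = (-11)² = 121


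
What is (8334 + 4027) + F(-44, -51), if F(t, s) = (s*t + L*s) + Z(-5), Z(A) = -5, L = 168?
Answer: 6032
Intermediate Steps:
F(t, s) = -5 + 168*s + s*t (F(t, s) = (s*t + 168*s) - 5 = (168*s + s*t) - 5 = -5 + 168*s + s*t)
(8334 + 4027) + F(-44, -51) = (8334 + 4027) + (-5 + 168*(-51) - 51*(-44)) = 12361 + (-5 - 8568 + 2244) = 12361 - 6329 = 6032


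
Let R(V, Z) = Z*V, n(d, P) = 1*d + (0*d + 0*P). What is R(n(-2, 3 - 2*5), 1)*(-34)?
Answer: 68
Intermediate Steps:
n(d, P) = d (n(d, P) = d + (0 + 0) = d + 0 = d)
R(V, Z) = V*Z
R(n(-2, 3 - 2*5), 1)*(-34) = -2*1*(-34) = -2*(-34) = 68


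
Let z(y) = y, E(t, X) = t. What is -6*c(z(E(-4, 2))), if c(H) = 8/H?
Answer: 12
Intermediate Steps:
-6*c(z(E(-4, 2))) = -48/(-4) = -48*(-1)/4 = -6*(-2) = 12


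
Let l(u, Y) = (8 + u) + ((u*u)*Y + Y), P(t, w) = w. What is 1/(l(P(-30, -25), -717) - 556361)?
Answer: -1/1005220 ≈ -9.9481e-7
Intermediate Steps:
l(u, Y) = 8 + Y + u + Y*u² (l(u, Y) = (8 + u) + (u²*Y + Y) = (8 + u) + (Y*u² + Y) = (8 + u) + (Y + Y*u²) = 8 + Y + u + Y*u²)
1/(l(P(-30, -25), -717) - 556361) = 1/((8 - 717 - 25 - 717*(-25)²) - 556361) = 1/((8 - 717 - 25 - 717*625) - 556361) = 1/((8 - 717 - 25 - 448125) - 556361) = 1/(-448859 - 556361) = 1/(-1005220) = -1/1005220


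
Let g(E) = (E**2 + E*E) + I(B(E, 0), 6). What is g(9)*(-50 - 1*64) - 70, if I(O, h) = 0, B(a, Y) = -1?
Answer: -18538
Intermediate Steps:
g(E) = 2*E**2 (g(E) = (E**2 + E*E) + 0 = (E**2 + E**2) + 0 = 2*E**2 + 0 = 2*E**2)
g(9)*(-50 - 1*64) - 70 = (2*9**2)*(-50 - 1*64) - 70 = (2*81)*(-50 - 64) - 70 = 162*(-114) - 70 = -18468 - 70 = -18538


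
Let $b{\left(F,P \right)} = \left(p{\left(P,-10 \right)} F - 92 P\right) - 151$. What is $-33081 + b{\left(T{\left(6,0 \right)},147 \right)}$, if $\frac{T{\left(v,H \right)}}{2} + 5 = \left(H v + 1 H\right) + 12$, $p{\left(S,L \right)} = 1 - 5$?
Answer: $-46812$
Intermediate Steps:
$p{\left(S,L \right)} = -4$
$T{\left(v,H \right)} = 14 + 2 H + 2 H v$ ($T{\left(v,H \right)} = -10 + 2 \left(\left(H v + 1 H\right) + 12\right) = -10 + 2 \left(\left(H v + H\right) + 12\right) = -10 + 2 \left(\left(H + H v\right) + 12\right) = -10 + 2 \left(12 + H + H v\right) = -10 + \left(24 + 2 H + 2 H v\right) = 14 + 2 H + 2 H v$)
$b{\left(F,P \right)} = -151 - 92 P - 4 F$ ($b{\left(F,P \right)} = \left(- 4 F - 92 P\right) - 151 = \left(- 92 P - 4 F\right) - 151 = -151 - 92 P - 4 F$)
$-33081 + b{\left(T{\left(6,0 \right)},147 \right)} = -33081 - \left(13675 + 4 \left(14 + 2 \cdot 0 + 2 \cdot 0 \cdot 6\right)\right) = -33081 - \left(13675 + 4 \left(14 + 0 + 0\right)\right) = -33081 - 13731 = -46812$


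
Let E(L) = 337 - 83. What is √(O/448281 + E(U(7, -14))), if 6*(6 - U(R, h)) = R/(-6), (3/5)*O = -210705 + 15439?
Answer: 4*√353450674286/149427 ≈ 15.915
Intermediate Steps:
O = -976330/3 (O = 5*(-210705 + 15439)/3 = (5/3)*(-195266) = -976330/3 ≈ -3.2544e+5)
U(R, h) = 6 + R/36 (U(R, h) = 6 - R/(6*(-6)) = 6 - R*(-1)/(6*6) = 6 - (-1)*R/36 = 6 + R/36)
E(L) = 254
√(O/448281 + E(U(7, -14))) = √(-976330/3/448281 + 254) = √(-976330/3*1/448281 + 254) = √(-976330/1344843 + 254) = √(340613792/1344843) = 4*√353450674286/149427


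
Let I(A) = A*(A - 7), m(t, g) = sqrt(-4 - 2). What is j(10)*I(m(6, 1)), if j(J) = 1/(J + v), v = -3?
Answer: -6/7 - I*sqrt(6) ≈ -0.85714 - 2.4495*I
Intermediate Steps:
m(t, g) = I*sqrt(6) (m(t, g) = sqrt(-6) = I*sqrt(6))
j(J) = 1/(-3 + J) (j(J) = 1/(J - 3) = 1/(-3 + J))
I(A) = A*(-7 + A)
j(10)*I(m(6, 1)) = ((I*sqrt(6))*(-7 + I*sqrt(6)))/(-3 + 10) = (I*sqrt(6)*(-7 + I*sqrt(6)))/7 = I*sqrt(6)*(-7 + I*sqrt(6))/7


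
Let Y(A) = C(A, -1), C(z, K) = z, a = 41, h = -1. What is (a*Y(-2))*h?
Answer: 82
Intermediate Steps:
Y(A) = A
(a*Y(-2))*h = (41*(-2))*(-1) = -82*(-1) = 82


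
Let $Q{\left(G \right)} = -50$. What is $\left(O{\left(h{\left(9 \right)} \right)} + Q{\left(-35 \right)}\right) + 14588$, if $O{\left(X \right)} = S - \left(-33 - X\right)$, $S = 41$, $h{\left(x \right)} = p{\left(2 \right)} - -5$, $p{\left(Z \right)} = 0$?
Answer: $14617$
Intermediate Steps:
$h{\left(x \right)} = 5$ ($h{\left(x \right)} = 0 - -5 = 0 + 5 = 5$)
$O{\left(X \right)} = 74 + X$ ($O{\left(X \right)} = 41 - \left(-33 - X\right) = 41 + \left(33 + X\right) = 74 + X$)
$\left(O{\left(h{\left(9 \right)} \right)} + Q{\left(-35 \right)}\right) + 14588 = \left(\left(74 + 5\right) - 50\right) + 14588 = \left(79 - 50\right) + 14588 = 29 + 14588 = 14617$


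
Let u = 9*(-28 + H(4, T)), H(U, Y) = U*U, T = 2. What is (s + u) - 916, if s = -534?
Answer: -1558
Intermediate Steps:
H(U, Y) = U²
u = -108 (u = 9*(-28 + 4²) = 9*(-28 + 16) = 9*(-12) = -108)
(s + u) - 916 = (-534 - 108) - 916 = -642 - 916 = -1558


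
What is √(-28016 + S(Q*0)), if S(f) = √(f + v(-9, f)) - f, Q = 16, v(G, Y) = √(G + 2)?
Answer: √(-28016 + (-7)^(¼)) ≈ 0.003 + 167.38*I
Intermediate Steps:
v(G, Y) = √(2 + G)
S(f) = √(f + I*√7) - f (S(f) = √(f + √(2 - 9)) - f = √(f + √(-7)) - f = √(f + I*√7) - f)
√(-28016 + S(Q*0)) = √(-28016 + (√(16*0 + I*√7) - 16*0)) = √(-28016 + (√(0 + I*√7) - 1*0)) = √(-28016 + (√(I*√7) + 0)) = √(-28016 + (7^(¼)*√I + 0)) = √(-28016 + 7^(¼)*√I)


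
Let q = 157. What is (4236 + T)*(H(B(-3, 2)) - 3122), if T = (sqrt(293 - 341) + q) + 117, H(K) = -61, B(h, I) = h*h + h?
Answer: -14355330 - 12732*I*sqrt(3) ≈ -1.4355e+7 - 22052.0*I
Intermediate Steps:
B(h, I) = h + h**2 (B(h, I) = h**2 + h = h + h**2)
T = 274 + 4*I*sqrt(3) (T = (sqrt(293 - 341) + 157) + 117 = (sqrt(-48) + 157) + 117 = (4*I*sqrt(3) + 157) + 117 = (157 + 4*I*sqrt(3)) + 117 = 274 + 4*I*sqrt(3) ≈ 274.0 + 6.9282*I)
(4236 + T)*(H(B(-3, 2)) - 3122) = (4236 + (274 + 4*I*sqrt(3)))*(-61 - 3122) = (4510 + 4*I*sqrt(3))*(-3183) = -14355330 - 12732*I*sqrt(3)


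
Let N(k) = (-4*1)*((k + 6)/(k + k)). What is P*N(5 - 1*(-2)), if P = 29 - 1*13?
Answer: -416/7 ≈ -59.429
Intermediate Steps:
P = 16 (P = 29 - 13 = 16)
N(k) = -2*(6 + k)/k (N(k) = -4*(6 + k)/(2*k) = -4*(6 + k)*1/(2*k) = -2*(6 + k)/k)
P*N(5 - 1*(-2)) = 16*(-2 - 12/(5 - 1*(-2))) = 16*(-2 - 12/(5 + 2)) = 16*(-2 - 12/7) = 16*(-26/7) = -416/7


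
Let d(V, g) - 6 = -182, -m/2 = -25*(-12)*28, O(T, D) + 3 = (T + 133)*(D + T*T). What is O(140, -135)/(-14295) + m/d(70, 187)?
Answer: -14481204/52415 ≈ -276.28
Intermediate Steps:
O(T, D) = -3 + (133 + T)*(D + T**2) (O(T, D) = -3 + (T + 133)*(D + T*T) = -3 + (133 + T)*(D + T**2))
m = -16800 (m = -2*(-25*(-12))*28 = -600*28 = -2*8400 = -16800)
d(V, g) = -176 (d(V, g) = 6 - 182 = -176)
O(140, -135)/(-14295) + m/d(70, 187) = (-3 + 140**3 + 133*(-135) + 133*140**2 - 135*140)/(-14295) - 16800/(-176) = (-3 + 2744000 - 17955 + 133*19600 - 18900)*(-1/14295) - 16800*(-1/176) = (-3 + 2744000 - 17955 + 2606800 - 18900)*(-1/14295) + 1050/11 = 5313942*(-1/14295) + 1050/11 = -1771314/4765 + 1050/11 = -14481204/52415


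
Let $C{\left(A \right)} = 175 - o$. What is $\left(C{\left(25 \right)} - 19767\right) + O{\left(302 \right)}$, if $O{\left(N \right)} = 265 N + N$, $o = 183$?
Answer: $60557$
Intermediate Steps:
$O{\left(N \right)} = 266 N$
$C{\left(A \right)} = -8$ ($C{\left(A \right)} = 175 - 183 = -8$)
$\left(C{\left(25 \right)} - 19767\right) + O{\left(302 \right)} = \left(-8 - 19767\right) + 266 \cdot 302 = -19775 + 80332 = 60557$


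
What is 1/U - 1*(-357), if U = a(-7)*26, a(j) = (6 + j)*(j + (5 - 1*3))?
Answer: 46411/130 ≈ 357.01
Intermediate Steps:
a(j) = (2 + j)*(6 + j) (a(j) = (6 + j)*(j + (5 - 3)) = (6 + j)*(j + 2) = (6 + j)*(2 + j) = (2 + j)*(6 + j))
U = 130 (U = (12 + (-7)**2 + 8*(-7))*26 = (12 + 49 - 56)*26 = 5*26 = 130)
1/U - 1*(-357) = 1/130 - 1*(-357) = 1/130 + 357 = 46411/130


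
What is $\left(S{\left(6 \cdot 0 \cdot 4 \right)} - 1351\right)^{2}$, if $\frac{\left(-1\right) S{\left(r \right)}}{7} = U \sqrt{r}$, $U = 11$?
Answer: $1825201$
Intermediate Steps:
$S{\left(r \right)} = - 77 \sqrt{r}$ ($S{\left(r \right)} = - 7 \cdot 11 \sqrt{r} = - 77 \sqrt{r}$)
$\left(S{\left(6 \cdot 0 \cdot 4 \right)} - 1351\right)^{2} = \left(- 77 \sqrt{6 \cdot 0 \cdot 4} - 1351\right)^{2} = \left(- 77 \sqrt{0 \cdot 4} - 1351\right)^{2} = \left(- 77 \sqrt{0} - 1351\right)^{2} = \left(\left(-77\right) 0 - 1351\right)^{2} = \left(0 - 1351\right)^{2} = \left(-1351\right)^{2} = 1825201$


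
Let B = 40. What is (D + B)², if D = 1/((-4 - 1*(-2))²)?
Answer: 25921/16 ≈ 1620.1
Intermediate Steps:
D = ¼ (D = 1/((-4 + 2)²) = 1/((-2)²) = 1/4 = ¼ ≈ 0.25000)
(D + B)² = (¼ + 40)² = (161/4)² = 25921/16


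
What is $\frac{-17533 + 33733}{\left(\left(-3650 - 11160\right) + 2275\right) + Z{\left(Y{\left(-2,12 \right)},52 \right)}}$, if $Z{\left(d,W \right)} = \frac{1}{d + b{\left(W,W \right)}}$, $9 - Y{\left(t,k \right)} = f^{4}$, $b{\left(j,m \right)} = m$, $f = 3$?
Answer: $- \frac{108000}{83567} \approx -1.2924$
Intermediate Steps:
$Y{\left(t,k \right)} = -72$ ($Y{\left(t,k \right)} = 9 - 3^{4} = 9 - 81 = -72$)
$Z{\left(d,W \right)} = \frac{1}{W + d}$ ($Z{\left(d,W \right)} = \frac{1}{d + W} = \frac{1}{W + d}$)
$\frac{-17533 + 33733}{\left(\left(-3650 - 11160\right) + 2275\right) + Z{\left(Y{\left(-2,12 \right)},52 \right)}} = \frac{-17533 + 33733}{\left(\left(-3650 - 11160\right) + 2275\right) + \frac{1}{52 - 72}} = \frac{16200}{\left(-14810 + 2275\right) + \frac{1}{-20}} = \frac{16200}{-12535 - \frac{1}{20}} = \frac{16200}{- \frac{250701}{20}} = 16200 \left(- \frac{20}{250701}\right) = - \frac{108000}{83567}$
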